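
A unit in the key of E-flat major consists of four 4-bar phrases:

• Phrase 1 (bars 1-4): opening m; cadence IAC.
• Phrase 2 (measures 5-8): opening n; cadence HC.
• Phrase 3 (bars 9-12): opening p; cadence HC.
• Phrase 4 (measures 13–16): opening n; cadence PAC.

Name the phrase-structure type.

contrasting double period

Four phrases in two halves: the first half (bars 1-8) ends with a half cadence, the second (measures 9–16) with a perfect authentic cadence — a large antecedent–consequent pair, i.e. a double period.
Phrase 3 begins with different material from phrase 1, making it contrasting.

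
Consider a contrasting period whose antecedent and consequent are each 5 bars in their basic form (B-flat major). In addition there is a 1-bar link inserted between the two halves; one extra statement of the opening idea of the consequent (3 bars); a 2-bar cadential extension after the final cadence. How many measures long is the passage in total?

Basic contrasting period: 5 + 5 = 10 bars.
10 (basic form) + 1 (link) + 3 (extra statement) + 2 (cadential extension) = 16.

16 measures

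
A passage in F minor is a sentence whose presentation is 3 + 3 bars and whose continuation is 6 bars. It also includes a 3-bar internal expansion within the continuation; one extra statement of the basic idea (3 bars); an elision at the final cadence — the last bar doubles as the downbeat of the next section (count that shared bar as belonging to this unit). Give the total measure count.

Basic sentence: 3 + 3 + 6 = 12 bars.
12 (basic form) + 3 (internal expansion) + 3 (extra statement) = 18.
The elision shares a bar with the next section but does not change this unit's count.

18 measures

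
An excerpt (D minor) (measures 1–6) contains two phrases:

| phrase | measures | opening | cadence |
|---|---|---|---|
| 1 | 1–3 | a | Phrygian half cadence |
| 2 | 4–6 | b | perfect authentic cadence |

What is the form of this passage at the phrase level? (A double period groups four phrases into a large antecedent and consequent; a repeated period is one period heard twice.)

Phrase 1 ends with a Phrygian half cadence (weaker) and phrase 2 with a perfect authentic cadence (stronger): antecedent + consequent = a period.
The two phrases open with different material (a / b), so the period is contrasting.

contrasting period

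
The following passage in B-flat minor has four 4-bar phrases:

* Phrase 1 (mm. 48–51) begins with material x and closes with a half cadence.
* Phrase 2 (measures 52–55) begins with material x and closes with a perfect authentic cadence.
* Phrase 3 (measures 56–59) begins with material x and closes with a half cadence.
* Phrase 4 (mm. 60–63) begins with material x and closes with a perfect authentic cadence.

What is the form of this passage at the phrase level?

The cadence pattern HC–PAC–HC–PAC is weak–strong twice, and phrases 3–4 restate phrases 1–2: a period heard twice, not a double period (which would end weakly at phrase 2).

repeated period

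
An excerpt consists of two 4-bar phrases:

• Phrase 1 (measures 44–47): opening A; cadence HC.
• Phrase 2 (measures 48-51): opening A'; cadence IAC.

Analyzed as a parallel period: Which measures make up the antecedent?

measures 44–47

The antecedent is the phrase ending with the weaker cadence (half cadence, phrase 1) and the consequent the one ending more conclusively (imperfect authentic cadence, phrase 2); the antecedent is mm. 44–47.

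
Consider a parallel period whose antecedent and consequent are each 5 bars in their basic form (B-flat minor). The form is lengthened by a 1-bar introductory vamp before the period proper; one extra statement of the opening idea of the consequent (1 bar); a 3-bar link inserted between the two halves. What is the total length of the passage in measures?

15 measures

Basic parallel period: 5 + 5 = 10 bars.
10 (basic form) + 1 (introduction) + 1 (extra statement) + 3 (link) = 15.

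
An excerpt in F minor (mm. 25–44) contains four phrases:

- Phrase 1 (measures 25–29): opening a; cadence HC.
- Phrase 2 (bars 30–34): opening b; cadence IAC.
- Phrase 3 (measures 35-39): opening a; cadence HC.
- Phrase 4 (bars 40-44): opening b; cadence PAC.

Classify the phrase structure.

parallel double period

Four phrases in two halves: the first half (mm. 25-34) ends with an imperfect authentic cadence, the second (mm. 35-44) with a perfect authentic cadence — a large antecedent–consequent pair, i.e. a double period.
Phrase 3 begins with the same material as phrase 1, making it parallel.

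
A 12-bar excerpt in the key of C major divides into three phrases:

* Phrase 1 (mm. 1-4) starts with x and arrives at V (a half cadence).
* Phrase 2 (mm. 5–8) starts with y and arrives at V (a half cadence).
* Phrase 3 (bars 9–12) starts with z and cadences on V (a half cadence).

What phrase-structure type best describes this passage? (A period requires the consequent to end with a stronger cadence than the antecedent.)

The final phrase closes with a half cadence, which is not stronger than the preceding half cadence; the 3 phrases lack an overall antecedent–consequent design and so form a phrase group.

phrase group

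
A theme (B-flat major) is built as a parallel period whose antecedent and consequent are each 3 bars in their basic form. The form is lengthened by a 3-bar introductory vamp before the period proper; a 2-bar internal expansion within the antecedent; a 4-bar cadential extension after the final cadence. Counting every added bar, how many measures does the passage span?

15 measures

Basic parallel period: 3 + 3 = 6 bars.
6 (basic form) + 3 (introduction) + 2 (internal expansion) + 4 (cadential extension) = 15.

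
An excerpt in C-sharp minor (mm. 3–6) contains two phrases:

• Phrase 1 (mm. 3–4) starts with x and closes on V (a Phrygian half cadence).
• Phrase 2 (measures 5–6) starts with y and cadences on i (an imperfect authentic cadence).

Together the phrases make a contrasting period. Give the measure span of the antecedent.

measures 3–4

The phrase ending with the weaker cadence (Phrygian half cadence) is the antecedent; the one ending more conclusively (imperfect authentic cadence) is the consequent. The antecedent is measures 3–4.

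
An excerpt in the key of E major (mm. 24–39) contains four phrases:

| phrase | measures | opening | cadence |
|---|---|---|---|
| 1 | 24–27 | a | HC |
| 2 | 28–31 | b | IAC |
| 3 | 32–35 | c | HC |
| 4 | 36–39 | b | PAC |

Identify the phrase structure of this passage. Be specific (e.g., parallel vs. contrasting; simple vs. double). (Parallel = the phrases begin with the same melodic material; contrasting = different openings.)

Four phrases in two halves: the first half (mm. 24–31) ends with an imperfect authentic cadence, the second (measures 32-39) with a perfect authentic cadence — a large antecedent–consequent pair, i.e. a double period.
Phrase 3 begins with different material from phrase 1, making it contrasting.

contrasting double period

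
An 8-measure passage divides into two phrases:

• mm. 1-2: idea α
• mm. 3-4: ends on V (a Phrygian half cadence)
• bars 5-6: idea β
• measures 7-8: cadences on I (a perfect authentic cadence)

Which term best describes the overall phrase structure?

contrasting period

Phrase 1 ends with a Phrygian half cadence (weaker) and phrase 2 with a perfect authentic cadence (stronger): antecedent + consequent = a period.
The two phrases open with different material (α / β), so the period is contrasting.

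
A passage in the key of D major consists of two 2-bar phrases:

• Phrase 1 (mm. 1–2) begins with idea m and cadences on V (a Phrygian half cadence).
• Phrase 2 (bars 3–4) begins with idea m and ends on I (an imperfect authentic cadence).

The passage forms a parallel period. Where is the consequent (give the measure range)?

measures 3–4

The antecedent is the phrase ending with the weaker cadence (Phrygian half cadence, phrase 1) and the consequent the one ending more conclusively (imperfect authentic cadence, phrase 2); the consequent is measures 3–4.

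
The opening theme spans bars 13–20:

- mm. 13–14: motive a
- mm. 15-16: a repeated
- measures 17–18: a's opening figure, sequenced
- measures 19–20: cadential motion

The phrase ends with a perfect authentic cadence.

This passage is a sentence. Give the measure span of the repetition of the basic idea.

The presentation of a sentence is the basic idea (mm. 13–14) plus its repetition (measures 15–16); the repetition of the basic idea is therefore measures 15–16.

measures 15–16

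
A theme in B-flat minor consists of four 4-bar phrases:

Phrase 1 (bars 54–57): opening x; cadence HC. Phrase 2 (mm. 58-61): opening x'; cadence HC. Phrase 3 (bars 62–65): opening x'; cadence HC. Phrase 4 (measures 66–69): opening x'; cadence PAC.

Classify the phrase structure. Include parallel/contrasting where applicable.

Four phrases in two halves: the first half (mm. 54–61) ends with a half cadence, the second (measures 62–69) with a perfect authentic cadence — a large antecedent–consequent pair, i.e. a double period.
Phrase 3 begins with the same material as phrase 1, making it parallel.

parallel double period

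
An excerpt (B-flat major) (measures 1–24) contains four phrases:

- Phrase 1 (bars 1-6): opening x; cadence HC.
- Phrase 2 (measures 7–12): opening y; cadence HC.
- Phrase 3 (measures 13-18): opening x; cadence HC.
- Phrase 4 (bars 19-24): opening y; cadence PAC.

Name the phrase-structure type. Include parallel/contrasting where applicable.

parallel double period

Four phrases in two halves: the first half (mm. 1-12) ends with a half cadence, the second (measures 13-24) with a perfect authentic cadence — a large antecedent–consequent pair, i.e. a double period.
Phrase 3 begins with the same material as phrase 1, making it parallel.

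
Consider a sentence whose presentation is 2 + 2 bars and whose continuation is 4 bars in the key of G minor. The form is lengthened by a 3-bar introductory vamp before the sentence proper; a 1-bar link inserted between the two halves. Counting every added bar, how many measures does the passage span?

Basic sentence: 2 + 2 + 4 = 8 bars.
8 (basic form) + 3 (introduction) + 1 (link) = 12.

12 measures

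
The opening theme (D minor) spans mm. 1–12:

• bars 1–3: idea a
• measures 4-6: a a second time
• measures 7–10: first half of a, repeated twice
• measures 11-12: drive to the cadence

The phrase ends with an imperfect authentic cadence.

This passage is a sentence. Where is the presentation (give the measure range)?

The presentation of a sentence is the basic idea (mm. 1–3) plus its repetition (bars 4–6); the presentation is therefore bars 1-6.

measures 1–6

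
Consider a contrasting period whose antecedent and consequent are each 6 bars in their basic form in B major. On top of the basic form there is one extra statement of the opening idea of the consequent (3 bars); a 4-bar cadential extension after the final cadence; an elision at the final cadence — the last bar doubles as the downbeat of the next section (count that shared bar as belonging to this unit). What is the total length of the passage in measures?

Basic contrasting period: 6 + 6 = 12 bars.
12 (basic form) + 3 (extra statement) + 4 (cadential extension) = 19.
The elision shares a bar with the next section but does not change this unit's count.

19 measures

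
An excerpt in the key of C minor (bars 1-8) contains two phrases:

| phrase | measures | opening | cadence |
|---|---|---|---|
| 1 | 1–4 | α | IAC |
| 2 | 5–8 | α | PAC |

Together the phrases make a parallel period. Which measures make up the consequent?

measures 5–8

The phrase ending with the weaker cadence (imperfect authentic cadence) is the antecedent; the one ending more conclusively (perfect authentic cadence) is the consequent. The consequent is measures 5–8.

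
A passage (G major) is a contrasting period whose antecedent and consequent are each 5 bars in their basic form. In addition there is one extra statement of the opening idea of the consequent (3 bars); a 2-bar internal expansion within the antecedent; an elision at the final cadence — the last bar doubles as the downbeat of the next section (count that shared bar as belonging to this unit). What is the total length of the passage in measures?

15 measures

Basic contrasting period: 5 + 5 = 10 bars.
10 (basic form) + 3 (extra statement) + 2 (internal expansion) = 15.
The elision shares a bar with the next section but does not change this unit's count.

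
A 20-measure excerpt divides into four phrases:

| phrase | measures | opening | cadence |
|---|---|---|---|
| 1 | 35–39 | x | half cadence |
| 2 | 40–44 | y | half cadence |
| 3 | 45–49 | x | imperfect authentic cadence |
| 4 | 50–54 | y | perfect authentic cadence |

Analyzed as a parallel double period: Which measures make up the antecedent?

measures 35–44

In a double period the four phrases pair into a large antecedent (phrases 1–2, ending half cadence) and a large consequent (phrases 3–4, ending perfect authentic cadence). The antecedent spans mm. 35-44.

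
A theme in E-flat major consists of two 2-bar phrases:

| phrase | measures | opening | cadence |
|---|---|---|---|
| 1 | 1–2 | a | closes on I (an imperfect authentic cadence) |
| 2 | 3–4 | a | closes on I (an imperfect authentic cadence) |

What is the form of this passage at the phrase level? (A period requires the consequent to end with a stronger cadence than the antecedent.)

repeated phrase

Both phrases have the same opening (a) and the same cadence (imperfect authentic cadence): the second is a restatement, not a consequent, so this is a repeated phrase rather than a period.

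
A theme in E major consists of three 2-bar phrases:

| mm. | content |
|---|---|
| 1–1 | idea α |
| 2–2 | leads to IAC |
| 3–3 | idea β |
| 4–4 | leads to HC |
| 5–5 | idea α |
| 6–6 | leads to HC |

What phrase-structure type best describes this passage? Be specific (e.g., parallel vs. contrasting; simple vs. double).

phrase group

The final phrase closes with a half cadence, which is not stronger than the preceding half cadence; the 3 phrases lack an overall antecedent–consequent design and so form a phrase group.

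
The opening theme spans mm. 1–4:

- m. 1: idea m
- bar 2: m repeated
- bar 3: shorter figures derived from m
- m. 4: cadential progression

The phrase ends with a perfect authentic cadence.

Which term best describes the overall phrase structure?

sentence

Basic idea (measure 1) + its repetition (measure 2) form the presentation; fragmentation and cadence (measures 3-4) form the continuation — the 4-bar whole is a sentence.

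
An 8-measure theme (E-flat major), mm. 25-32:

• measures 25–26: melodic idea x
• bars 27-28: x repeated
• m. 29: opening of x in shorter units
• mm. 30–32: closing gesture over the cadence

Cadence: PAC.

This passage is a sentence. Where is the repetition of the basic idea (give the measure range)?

measures 27–28

The presentation of a sentence is the basic idea (bars 25–26) plus its repetition (mm. 27–28); the repetition of the basic idea is therefore mm. 27–28.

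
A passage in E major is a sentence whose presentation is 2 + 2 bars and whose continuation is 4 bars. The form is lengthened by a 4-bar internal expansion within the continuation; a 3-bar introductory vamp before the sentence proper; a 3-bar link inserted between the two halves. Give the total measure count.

Basic sentence: 2 + 2 + 4 = 8 bars.
8 (basic form) + 4 (internal expansion) + 3 (introduction) + 3 (link) = 18.

18 measures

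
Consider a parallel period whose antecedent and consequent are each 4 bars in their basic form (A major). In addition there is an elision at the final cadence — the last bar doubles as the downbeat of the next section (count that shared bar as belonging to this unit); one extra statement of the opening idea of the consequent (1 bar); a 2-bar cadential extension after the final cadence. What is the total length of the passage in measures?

11 measures

Basic parallel period: 4 + 4 = 8 bars.
8 (basic form) + 1 (extra statement) + 2 (cadential extension) = 11.
The elision shares a bar with the next section but does not change this unit's count.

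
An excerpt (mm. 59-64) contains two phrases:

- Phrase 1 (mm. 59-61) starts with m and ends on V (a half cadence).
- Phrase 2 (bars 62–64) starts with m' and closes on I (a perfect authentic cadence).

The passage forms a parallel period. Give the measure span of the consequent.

measures 62–64

The phrase ending with the weaker cadence (half cadence) is the antecedent; the one ending more conclusively (perfect authentic cadence) is the consequent. The consequent is measures 62–64.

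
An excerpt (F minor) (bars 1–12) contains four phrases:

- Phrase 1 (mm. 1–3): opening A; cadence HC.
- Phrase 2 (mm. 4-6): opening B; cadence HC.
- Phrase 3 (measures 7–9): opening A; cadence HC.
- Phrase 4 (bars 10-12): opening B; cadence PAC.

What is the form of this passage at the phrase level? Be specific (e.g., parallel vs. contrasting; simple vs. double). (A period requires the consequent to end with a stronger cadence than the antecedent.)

Four phrases in two halves: the first half (mm. 1–6) ends with a half cadence, the second (mm. 7-12) with a perfect authentic cadence — a large antecedent–consequent pair, i.e. a double period.
Phrase 3 begins with the same material as phrase 1, making it parallel.

parallel double period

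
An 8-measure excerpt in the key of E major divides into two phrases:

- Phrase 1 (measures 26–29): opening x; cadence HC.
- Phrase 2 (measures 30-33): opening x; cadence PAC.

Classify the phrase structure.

parallel period

Phrase 1 ends with a half cadence (weaker) and phrase 2 with a perfect authentic cadence (stronger): antecedent + consequent = a period.
The two phrases open with the same material (x / x), so the period is parallel.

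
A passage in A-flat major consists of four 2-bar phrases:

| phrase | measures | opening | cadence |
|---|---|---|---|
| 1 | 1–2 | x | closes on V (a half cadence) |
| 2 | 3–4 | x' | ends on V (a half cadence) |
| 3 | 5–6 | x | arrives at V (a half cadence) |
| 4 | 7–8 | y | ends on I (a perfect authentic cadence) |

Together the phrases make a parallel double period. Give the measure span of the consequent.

In a double period the first pair of phrases (ending half cadence) is the large antecedent and the second pair (ending perfect authentic cadence) is the large consequent; the consequent is measures 5–8.

measures 5–8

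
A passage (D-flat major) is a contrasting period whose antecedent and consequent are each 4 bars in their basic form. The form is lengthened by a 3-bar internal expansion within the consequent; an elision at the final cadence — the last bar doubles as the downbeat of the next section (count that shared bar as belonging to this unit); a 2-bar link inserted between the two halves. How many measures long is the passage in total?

13 measures

Basic contrasting period: 4 + 4 = 8 bars.
8 (basic form) + 3 (internal expansion) + 2 (link) = 13.
The elision shares a bar with the next section but does not change this unit's count.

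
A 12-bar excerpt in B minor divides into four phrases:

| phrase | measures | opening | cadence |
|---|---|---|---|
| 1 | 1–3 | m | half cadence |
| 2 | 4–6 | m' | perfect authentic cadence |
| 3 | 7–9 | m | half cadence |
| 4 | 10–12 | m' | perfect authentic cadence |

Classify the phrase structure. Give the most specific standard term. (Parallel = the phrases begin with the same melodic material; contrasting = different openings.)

The cadence pattern HC–PAC–HC–PAC is weak–strong twice, and phrases 3–4 restate phrases 1–2: a period heard twice, not a double period (which would end weakly at phrase 2).

repeated period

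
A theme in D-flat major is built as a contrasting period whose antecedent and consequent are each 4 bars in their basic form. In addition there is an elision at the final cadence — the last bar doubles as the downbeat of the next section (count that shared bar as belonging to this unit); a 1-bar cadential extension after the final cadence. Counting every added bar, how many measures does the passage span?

Basic contrasting period: 4 + 4 = 8 bars.
8 (basic form) + 1 (cadential extension) = 9.
The elision shares a bar with the next section but does not change this unit's count.

9 measures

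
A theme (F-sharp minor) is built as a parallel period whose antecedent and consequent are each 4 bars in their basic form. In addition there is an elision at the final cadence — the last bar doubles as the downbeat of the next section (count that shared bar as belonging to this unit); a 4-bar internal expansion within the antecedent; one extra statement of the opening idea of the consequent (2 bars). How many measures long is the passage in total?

Basic parallel period: 4 + 4 = 8 bars.
8 (basic form) + 4 (internal expansion) + 2 (extra statement) = 14.
The elision shares a bar with the next section but does not change this unit's count.

14 measures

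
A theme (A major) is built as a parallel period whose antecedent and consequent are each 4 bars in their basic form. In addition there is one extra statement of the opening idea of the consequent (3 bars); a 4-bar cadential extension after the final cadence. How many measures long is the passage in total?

15 measures

Basic parallel period: 4 + 4 = 8 bars.
8 (basic form) + 3 (extra statement) + 4 (cadential extension) = 15.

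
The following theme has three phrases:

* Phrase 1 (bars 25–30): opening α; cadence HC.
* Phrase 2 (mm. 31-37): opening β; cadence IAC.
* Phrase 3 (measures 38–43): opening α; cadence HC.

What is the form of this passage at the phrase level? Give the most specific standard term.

phrase group

The final phrase closes with a half cadence, which is not stronger than the preceding imperfect authentic cadence; the 3 phrases lack an overall antecedent–consequent design and so form a phrase group.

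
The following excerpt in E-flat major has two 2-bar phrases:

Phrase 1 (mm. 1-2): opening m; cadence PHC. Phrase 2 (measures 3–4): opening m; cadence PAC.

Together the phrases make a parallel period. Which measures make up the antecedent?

The phrase ending with the weaker cadence (Phrygian half cadence) is the antecedent; the one ending more conclusively (perfect authentic cadence) is the consequent. The antecedent is measures 1–2.

measures 1–2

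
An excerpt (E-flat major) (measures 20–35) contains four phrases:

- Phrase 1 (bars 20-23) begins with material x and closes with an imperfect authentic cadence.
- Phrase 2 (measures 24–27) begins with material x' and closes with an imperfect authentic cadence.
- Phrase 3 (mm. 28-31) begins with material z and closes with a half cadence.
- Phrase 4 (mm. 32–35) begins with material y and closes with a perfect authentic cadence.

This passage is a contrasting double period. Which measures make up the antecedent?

measures 20–27

In a double period the four phrases pair into a large antecedent (phrases 1–2, ending imperfect authentic cadence) and a large consequent (phrases 3–4, ending perfect authentic cadence). The antecedent spans mm. 20-27.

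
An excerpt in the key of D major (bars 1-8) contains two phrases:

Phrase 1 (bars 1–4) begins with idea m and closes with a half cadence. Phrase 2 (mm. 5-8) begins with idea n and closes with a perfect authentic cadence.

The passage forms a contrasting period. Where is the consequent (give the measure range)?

measures 5–8

The antecedent is the phrase ending with the weaker cadence (half cadence, phrase 1) and the consequent the one ending more conclusively (perfect authentic cadence, phrase 2); the consequent is bars 5–8.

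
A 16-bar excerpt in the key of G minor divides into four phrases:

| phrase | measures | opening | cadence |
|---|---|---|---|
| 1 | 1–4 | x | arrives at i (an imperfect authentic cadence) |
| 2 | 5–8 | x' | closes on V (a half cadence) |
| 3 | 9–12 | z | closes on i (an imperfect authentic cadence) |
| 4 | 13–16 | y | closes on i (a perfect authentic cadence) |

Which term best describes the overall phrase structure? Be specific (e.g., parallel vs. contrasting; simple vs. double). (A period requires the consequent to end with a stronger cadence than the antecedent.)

contrasting double period

Four phrases in two halves: the first half (bars 1–8) ends with a half cadence, the second (bars 9–16) with a perfect authentic cadence — a large antecedent–consequent pair, i.e. a double period.
Phrase 3 begins with different material from phrase 1, making it contrasting.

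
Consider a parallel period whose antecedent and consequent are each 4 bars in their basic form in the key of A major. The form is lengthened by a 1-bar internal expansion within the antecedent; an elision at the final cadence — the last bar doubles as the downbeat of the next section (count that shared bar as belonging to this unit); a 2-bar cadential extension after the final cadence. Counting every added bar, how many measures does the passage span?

11 measures

Basic parallel period: 4 + 4 = 8 bars.
8 (basic form) + 1 (internal expansion) + 2 (cadential extension) = 11.
The elision shares a bar with the next section but does not change this unit's count.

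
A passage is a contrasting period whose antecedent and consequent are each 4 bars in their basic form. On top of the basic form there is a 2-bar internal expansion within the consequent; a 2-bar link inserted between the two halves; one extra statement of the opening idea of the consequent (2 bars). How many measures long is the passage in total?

Basic contrasting period: 4 + 4 = 8 bars.
8 (basic form) + 2 (internal expansion) + 2 (link) + 2 (extra statement) = 14.

14 measures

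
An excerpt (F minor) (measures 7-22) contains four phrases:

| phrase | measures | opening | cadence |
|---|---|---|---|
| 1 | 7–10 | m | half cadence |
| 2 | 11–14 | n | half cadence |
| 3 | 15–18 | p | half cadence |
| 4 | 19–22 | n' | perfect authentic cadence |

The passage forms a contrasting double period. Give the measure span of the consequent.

measures 15–22

In a double period the first pair of phrases (ending half cadence) is the large antecedent and the second pair (ending perfect authentic cadence) is the large consequent; the consequent is measures 15–22.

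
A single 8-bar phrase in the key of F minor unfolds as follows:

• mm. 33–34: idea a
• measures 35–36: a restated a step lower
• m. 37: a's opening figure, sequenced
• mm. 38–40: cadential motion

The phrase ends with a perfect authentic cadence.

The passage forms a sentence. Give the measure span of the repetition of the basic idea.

The presentation of a sentence is the basic idea (mm. 33-34) plus its repetition (measures 35–36); the repetition of the basic idea is therefore mm. 35–36.

measures 35–36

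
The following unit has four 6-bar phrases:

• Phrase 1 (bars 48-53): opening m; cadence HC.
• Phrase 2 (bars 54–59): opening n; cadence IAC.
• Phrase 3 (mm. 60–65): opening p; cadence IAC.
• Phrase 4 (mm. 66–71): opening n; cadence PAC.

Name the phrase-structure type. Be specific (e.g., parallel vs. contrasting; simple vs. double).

contrasting double period

Four phrases in two halves: the first half (mm. 48–59) ends with an imperfect authentic cadence, the second (measures 60–71) with a perfect authentic cadence — a large antecedent–consequent pair, i.e. a double period.
Phrase 3 begins with different material from phrase 1, making it contrasting.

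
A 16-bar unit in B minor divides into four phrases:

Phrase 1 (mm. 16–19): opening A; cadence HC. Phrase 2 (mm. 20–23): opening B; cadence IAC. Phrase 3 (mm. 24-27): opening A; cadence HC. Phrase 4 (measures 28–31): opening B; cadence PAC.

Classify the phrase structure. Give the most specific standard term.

Four phrases in two halves: the first half (mm. 16-23) ends with an imperfect authentic cadence, the second (mm. 24–31) with a perfect authentic cadence — a large antecedent–consequent pair, i.e. a double period.
Phrase 3 begins with the same material as phrase 1, making it parallel.

parallel double period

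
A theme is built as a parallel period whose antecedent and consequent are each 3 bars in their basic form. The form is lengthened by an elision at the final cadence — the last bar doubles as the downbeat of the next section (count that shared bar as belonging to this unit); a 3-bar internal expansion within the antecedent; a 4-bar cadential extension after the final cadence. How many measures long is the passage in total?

Basic parallel period: 3 + 3 = 6 bars.
6 (basic form) + 3 (internal expansion) + 4 (cadential extension) = 13.
The elision shares a bar with the next section but does not change this unit's count.

13 measures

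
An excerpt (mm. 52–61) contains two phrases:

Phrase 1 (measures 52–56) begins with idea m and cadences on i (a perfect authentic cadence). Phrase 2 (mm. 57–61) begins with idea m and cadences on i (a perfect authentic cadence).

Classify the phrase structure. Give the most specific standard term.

Both phrases have the same opening (m) and the same cadence (perfect authentic cadence): the second is a restatement, not a consequent, so this is a repeated phrase rather than a period.

repeated phrase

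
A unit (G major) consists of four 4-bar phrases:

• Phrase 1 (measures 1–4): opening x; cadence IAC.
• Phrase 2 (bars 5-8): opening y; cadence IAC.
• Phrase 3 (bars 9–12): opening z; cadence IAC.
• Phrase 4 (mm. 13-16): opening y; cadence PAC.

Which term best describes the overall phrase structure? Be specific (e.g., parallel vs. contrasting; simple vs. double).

contrasting double period

Four phrases in two halves: the first half (mm. 1–8) ends with an imperfect authentic cadence, the second (bars 9–16) with a perfect authentic cadence — a large antecedent–consequent pair, i.e. a double period.
Phrase 3 begins with different material from phrase 1, making it contrasting.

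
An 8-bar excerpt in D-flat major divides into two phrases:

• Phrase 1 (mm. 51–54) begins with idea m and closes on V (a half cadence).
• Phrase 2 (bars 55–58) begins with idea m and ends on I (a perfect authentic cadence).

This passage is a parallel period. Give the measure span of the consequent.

The antecedent is the phrase ending with the weaker cadence (half cadence, phrase 1) and the consequent the one ending more conclusively (perfect authentic cadence, phrase 2); the consequent is measures 55–58.

measures 55–58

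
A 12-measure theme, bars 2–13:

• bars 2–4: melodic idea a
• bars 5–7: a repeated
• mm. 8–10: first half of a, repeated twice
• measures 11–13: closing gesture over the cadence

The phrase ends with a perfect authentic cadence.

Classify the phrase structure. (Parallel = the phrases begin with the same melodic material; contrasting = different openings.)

Basic idea (mm. 2–4) + its repetition (measures 5–7) form the presentation; fragmentation and cadence (mm. 8–13) form the continuation — the 12-bar whole is a sentence.

sentence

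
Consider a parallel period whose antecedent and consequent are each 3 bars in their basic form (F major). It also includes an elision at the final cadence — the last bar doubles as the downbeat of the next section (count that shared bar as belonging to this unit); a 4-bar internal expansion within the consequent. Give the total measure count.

Basic parallel period: 3 + 3 = 6 bars.
6 (basic form) + 4 (internal expansion) = 10.
The elision shares a bar with the next section but does not change this unit's count.

10 measures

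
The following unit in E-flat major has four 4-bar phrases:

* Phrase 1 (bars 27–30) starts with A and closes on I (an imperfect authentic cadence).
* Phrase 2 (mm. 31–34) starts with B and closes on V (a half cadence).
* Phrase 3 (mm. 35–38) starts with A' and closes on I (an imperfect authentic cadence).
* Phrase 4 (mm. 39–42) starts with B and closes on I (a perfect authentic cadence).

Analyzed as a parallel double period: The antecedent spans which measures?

In a double period the four phrases pair into a large antecedent (phrases 1–2, ending half cadence) and a large consequent (phrases 3–4, ending perfect authentic cadence). The antecedent spans bars 27-34.

measures 27–34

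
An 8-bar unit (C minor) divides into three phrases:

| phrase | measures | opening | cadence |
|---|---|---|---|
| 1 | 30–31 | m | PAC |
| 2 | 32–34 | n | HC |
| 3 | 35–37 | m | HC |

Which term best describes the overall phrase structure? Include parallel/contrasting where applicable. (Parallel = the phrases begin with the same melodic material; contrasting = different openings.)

The final phrase closes with a half cadence, which is not stronger than the preceding half cadence; the 3 phrases lack an overall antecedent–consequent design and so form a phrase group.

phrase group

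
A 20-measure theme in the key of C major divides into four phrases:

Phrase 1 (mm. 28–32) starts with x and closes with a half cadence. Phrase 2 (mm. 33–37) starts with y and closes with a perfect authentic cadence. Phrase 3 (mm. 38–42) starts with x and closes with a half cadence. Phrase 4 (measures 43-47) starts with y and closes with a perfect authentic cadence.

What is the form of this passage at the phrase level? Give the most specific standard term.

repeated period

The cadence pattern HC–PAC–HC–PAC is weak–strong twice, and phrases 3–4 restate phrases 1–2: a period heard twice, not a double period (which would end weakly at phrase 2).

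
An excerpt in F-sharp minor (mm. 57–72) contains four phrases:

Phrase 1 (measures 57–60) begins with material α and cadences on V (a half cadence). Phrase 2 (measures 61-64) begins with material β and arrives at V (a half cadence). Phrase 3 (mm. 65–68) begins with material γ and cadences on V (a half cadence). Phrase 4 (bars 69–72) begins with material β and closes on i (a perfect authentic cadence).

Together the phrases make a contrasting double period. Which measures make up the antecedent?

In a double period the first pair of phrases (ending half cadence) is the large antecedent and the second pair (ending perfect authentic cadence) is the large consequent; the antecedent is measures 57–64.

measures 57–64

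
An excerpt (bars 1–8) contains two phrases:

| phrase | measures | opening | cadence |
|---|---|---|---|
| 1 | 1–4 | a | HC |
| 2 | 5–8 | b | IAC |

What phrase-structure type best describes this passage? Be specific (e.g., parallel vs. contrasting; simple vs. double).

contrasting period

Phrase 1 ends with a half cadence (weaker) and phrase 2 with an imperfect authentic cadence (stronger): antecedent + consequent = a period.
The two phrases open with different material (a / b), so the period is contrasting.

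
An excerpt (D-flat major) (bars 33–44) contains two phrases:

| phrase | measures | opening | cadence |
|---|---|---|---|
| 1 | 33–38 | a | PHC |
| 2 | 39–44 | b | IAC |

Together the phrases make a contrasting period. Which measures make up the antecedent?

The phrase ending with the weaker cadence (Phrygian half cadence) is the antecedent; the one ending more conclusively (imperfect authentic cadence) is the consequent. The antecedent is measures 33–38.

measures 33–38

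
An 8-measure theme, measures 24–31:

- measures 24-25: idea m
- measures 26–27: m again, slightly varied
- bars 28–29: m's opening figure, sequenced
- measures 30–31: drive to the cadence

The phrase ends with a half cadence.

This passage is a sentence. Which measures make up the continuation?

After the presentation (mm. 24-27), the continuation covers the fragmentation through the cadence: bars 28–31.

measures 28–31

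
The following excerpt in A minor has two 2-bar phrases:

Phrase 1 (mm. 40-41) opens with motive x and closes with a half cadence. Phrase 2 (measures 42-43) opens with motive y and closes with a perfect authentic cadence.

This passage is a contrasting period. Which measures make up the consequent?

The antecedent is the phrase ending with the weaker cadence (half cadence, phrase 1) and the consequent the one ending more conclusively (perfect authentic cadence, phrase 2); the consequent is bars 42-43.

measures 42–43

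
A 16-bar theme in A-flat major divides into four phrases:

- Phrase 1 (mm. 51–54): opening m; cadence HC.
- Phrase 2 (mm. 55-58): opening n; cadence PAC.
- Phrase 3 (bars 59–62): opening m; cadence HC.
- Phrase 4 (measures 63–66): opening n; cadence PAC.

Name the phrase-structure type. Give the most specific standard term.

The cadence pattern HC–PAC–HC–PAC is weak–strong twice, and phrases 3–4 restate phrases 1–2: a period heard twice, not a double period (which would end weakly at phrase 2).

repeated period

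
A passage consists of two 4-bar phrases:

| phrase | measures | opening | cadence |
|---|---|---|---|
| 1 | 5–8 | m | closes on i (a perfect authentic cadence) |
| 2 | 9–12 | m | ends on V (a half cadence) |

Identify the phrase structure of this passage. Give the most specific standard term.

The second phrase closes with a half cadence, which is not stronger than the first phrase's perfect authentic cadence; without a weak→strong cadential pair there is no antecedent–consequent relationship, so this is a phrase group rather than a period.

phrase group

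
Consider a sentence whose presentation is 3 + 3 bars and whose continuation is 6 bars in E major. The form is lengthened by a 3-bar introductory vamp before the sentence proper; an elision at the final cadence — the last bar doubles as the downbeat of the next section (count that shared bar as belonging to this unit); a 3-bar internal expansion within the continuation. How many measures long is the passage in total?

18 measures

Basic sentence: 3 + 3 + 6 = 12 bars.
12 (basic form) + 3 (introduction) + 3 (internal expansion) = 18.
The elision shares a bar with the next section but does not change this unit's count.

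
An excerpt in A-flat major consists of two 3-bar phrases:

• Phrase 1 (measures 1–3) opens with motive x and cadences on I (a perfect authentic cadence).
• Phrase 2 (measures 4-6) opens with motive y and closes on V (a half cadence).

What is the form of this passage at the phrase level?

phrase group

The second phrase closes with a half cadence, which is not stronger than the first phrase's perfect authentic cadence; without a weak→strong cadential pair there is no antecedent–consequent relationship, so this is a phrase group rather than a period.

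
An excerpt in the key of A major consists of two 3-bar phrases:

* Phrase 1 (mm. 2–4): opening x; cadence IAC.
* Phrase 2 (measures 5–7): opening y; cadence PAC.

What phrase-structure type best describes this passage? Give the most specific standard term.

contrasting period

Phrase 1 ends with an imperfect authentic cadence (weaker) and phrase 2 with a perfect authentic cadence (stronger): antecedent + consequent = a period.
The two phrases open with different material (x / y), so the period is contrasting.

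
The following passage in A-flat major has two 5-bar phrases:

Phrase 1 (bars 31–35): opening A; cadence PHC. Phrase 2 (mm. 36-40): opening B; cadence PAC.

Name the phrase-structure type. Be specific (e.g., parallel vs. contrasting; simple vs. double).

Phrase 1 ends with a Phrygian half cadence (weaker) and phrase 2 with a perfect authentic cadence (stronger): antecedent + consequent = a period.
The two phrases open with different material (A / B), so the period is contrasting.

contrasting period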